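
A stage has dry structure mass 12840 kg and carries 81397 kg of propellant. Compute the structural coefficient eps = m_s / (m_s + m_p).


eps = 12840 / (12840 + 81397) = 0.1363

0.1363


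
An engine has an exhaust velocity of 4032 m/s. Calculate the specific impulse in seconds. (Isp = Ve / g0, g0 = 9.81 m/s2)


Isp = Ve / g0 = 4032 / 9.81 = 411.0 s

411.0 s


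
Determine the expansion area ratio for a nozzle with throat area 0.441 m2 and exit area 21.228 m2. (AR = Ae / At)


AR = 21.228 / 0.441 = 48.1

48.1


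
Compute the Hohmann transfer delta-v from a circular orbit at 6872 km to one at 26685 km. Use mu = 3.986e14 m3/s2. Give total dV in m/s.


V1 = sqrt(mu/r1) = 7616.0 m/s
dV1 = V1*(sqrt(2*r2/(r1+r2)) - 1) = 1988.7 m/s
V2 = sqrt(mu/r2) = 3864.87 m/s
dV2 = V2*(1 - sqrt(2*r1/(r1+r2))) = 1391.44 m/s
Total dV = 3380 m/s

3380 m/s


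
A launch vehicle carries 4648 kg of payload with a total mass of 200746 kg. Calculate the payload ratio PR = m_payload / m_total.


PR = 4648 / 200746 = 0.0232

0.0232


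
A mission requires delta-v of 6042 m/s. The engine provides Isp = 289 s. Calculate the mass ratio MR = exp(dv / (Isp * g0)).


Ve = 289 * 9.81 = 2835.09 m/s
MR = exp(6042 / 2835.09) = 8.425

8.425


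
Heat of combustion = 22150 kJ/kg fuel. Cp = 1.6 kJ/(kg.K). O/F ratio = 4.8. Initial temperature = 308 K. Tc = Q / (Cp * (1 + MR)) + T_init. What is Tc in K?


Tc = 22150 / (1.6 * (1 + 4.8)) + 308 = 2695 K

2695 K


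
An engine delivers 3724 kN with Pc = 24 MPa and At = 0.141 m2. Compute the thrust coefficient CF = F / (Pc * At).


CF = 3724000 / (24e6 * 0.141) = 1.1

1.1


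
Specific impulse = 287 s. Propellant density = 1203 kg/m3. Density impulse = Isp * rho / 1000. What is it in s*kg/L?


rho*Isp = 287 * 1203 / 1000 = 345 s*kg/L

345 s*kg/L


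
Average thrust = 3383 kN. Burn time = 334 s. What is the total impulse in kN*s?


It = 3383 * 334 = 1129922 kN*s

1129922 kN*s


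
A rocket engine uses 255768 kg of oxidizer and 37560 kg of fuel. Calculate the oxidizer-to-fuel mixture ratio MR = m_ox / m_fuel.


MR = 255768 / 37560 = 6.81

6.81


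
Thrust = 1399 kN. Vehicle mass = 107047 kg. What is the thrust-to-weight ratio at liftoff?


TWR = 1399000 / (107047 * 9.81) = 1.33

1.33


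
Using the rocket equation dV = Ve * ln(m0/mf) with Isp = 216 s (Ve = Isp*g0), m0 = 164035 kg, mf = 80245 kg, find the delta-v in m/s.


Ve = 216 * 9.81 = 2118.96 m/s
dV = 2118.96 * ln(164035/80245) = 1515 m/s

1515 m/s


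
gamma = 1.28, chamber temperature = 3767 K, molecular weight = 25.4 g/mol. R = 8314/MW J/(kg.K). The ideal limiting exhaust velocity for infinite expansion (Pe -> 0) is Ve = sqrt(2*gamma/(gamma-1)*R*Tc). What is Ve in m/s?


R = 8314 / 25.4 = 327.32 J/(kg.K)
Ve = sqrt(2 * 1.28 / (1.28 - 1) * 327.32 * 3767) = 3358 m/s

3358 m/s


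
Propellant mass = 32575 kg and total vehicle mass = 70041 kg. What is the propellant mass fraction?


PMF = 32575 / 70041 = 0.465

0.465


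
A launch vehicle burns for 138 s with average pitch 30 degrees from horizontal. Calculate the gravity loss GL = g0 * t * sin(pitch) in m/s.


GL = 9.81 * 138 * sin(30 deg) = 677 m/s

677 m/s


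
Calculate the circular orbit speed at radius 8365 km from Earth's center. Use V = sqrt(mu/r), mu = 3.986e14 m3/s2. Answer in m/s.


V = sqrt(3.986e14 / 8365000) = 6903 m/s

6903 m/s


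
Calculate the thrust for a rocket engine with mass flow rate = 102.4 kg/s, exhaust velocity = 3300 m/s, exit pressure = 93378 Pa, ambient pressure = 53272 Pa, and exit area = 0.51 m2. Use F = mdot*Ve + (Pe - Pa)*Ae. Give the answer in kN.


F = 102.4 * 3300 + (93378 - 53272) * 0.51 = 358374.0 N = 358.4 kN

358.4 kN


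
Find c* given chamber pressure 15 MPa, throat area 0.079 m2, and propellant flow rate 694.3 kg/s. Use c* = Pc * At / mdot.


c* = 15e6 * 0.079 / 694.3 = 1707 m/s

1707 m/s


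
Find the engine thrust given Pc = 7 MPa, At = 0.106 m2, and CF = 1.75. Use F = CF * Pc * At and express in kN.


F = 1.75 * 7e6 * 0.106 = 1.2985e+06 N = 1298.5 kN

1298.5 kN


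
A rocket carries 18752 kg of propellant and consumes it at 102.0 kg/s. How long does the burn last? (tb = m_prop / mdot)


tb = 18752 / 102.0 = 183.8 s

183.8 s


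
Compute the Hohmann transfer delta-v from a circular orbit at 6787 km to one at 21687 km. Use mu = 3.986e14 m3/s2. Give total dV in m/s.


V1 = sqrt(mu/r1) = 7663.55 m/s
dV1 = V1*(sqrt(2*r2/(r1+r2)) - 1) = 1794.91 m/s
V2 = sqrt(mu/r2) = 4287.15 m/s
dV2 = V2*(1 - sqrt(2*r1/(r1+r2))) = 1327.11 m/s
Total dV = 3122 m/s

3122 m/s


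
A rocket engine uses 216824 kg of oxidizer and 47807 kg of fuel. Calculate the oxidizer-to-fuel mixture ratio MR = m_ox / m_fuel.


MR = 216824 / 47807 = 4.54

4.54


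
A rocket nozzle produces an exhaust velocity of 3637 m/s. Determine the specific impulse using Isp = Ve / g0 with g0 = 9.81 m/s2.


Isp = Ve / g0 = 3637 / 9.81 = 370.7 s

370.7 s


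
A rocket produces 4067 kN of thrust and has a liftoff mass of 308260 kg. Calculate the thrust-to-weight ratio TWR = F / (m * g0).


TWR = 4067000 / (308260 * 9.81) = 1.34

1.34


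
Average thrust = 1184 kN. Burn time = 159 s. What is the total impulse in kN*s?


It = 1184 * 159 = 188256 kN*s

188256 kN*s


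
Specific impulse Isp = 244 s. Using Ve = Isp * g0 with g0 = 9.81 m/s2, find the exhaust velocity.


Ve = Isp * g0 = 244 * 9.81 = 2393.6 m/s

2393.6 m/s


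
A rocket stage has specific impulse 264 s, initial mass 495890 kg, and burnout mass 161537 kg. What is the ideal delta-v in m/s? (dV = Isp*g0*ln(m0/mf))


Ve = 264 * 9.81 = 2589.84 m/s
dV = 2589.84 * ln(495890/161537) = 2905 m/s

2905 m/s


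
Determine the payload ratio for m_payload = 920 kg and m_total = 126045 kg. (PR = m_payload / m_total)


PR = 920 / 126045 = 0.0073

0.0073


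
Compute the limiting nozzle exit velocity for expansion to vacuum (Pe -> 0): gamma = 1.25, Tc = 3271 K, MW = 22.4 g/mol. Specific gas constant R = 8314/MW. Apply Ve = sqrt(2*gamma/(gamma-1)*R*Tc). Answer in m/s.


R = 8314 / 22.4 = 371.16 J/(kg.K)
Ve = sqrt(2 * 1.25 / (1.25 - 1) * 371.16 * 3271) = 3484 m/s

3484 m/s


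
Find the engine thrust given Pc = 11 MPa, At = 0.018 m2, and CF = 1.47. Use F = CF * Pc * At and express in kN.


F = 1.47 * 11e6 * 0.018 = 291060.0 N = 291.1 kN

291.1 kN


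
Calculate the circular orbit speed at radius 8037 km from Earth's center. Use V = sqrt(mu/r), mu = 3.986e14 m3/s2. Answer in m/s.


V = sqrt(3.986e14 / 8037000) = 7042 m/s

7042 m/s


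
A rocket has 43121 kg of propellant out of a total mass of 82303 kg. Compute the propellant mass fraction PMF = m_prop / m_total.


PMF = 43121 / 82303 = 0.524

0.524


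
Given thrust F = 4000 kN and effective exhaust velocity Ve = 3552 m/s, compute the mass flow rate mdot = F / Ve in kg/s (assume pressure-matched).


mdot = F / Ve = 4000000 / 3552 = 1126.1 kg/s

1126.1 kg/s


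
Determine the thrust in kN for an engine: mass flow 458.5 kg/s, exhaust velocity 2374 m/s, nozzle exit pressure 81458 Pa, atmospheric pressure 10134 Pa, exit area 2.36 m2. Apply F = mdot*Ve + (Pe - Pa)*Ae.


F = 458.5 * 2374 + (81458 - 10134) * 2.36 = 1.2568e+06 N = 1256.8 kN

1256.8 kN


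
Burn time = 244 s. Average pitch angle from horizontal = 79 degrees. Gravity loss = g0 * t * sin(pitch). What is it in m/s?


GL = 9.81 * 244 * sin(79 deg) = 2350 m/s

2350 m/s


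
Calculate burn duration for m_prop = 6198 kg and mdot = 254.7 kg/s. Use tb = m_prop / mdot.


tb = 6198 / 254.7 = 24.3 s

24.3 s


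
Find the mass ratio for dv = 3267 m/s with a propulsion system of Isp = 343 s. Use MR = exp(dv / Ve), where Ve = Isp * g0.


Ve = 343 * 9.81 = 3364.83 m/s
MR = exp(3267 / 3364.83) = 2.64

2.64


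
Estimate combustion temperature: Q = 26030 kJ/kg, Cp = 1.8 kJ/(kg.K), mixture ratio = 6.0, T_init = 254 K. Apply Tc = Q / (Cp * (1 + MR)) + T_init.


Tc = 26030 / (1.8 * (1 + 6.0)) + 254 = 2320 K

2320 K


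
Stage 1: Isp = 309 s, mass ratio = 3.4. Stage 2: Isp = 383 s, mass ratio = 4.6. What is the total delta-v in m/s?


dV1 = 309 * 9.81 * ln(3.4) = 3709.6 m/s
dV2 = 383 * 9.81 * ln(4.6) = 5733.7 m/s
Total dV = 3709.6 + 5733.7 = 9443.3 m/s ~ 9443 m/s

9443 m/s


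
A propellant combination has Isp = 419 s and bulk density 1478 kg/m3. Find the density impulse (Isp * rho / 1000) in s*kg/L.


rho*Isp = 419 * 1478 / 1000 = 619 s*kg/L

619 s*kg/L


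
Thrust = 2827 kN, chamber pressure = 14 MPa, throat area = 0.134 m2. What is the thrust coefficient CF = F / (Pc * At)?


CF = 2827000 / (14e6 * 0.134) = 1.51

1.51


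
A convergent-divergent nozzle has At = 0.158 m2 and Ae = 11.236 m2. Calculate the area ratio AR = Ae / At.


AR = 11.236 / 0.158 = 71.1

71.1


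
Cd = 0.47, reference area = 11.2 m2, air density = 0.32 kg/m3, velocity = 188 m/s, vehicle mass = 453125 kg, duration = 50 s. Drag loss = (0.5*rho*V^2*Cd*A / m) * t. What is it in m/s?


D = 0.5 * 0.32 * 188^2 * 0.47 * 11.2 = 29768.13 N
a = 29768.13 / 453125 = 0.0657 m/s2
dV = 0.0657 * 50 = 3.3 m/s

3.3 m/s


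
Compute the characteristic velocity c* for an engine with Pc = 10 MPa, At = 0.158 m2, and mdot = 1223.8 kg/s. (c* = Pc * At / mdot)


c* = 10e6 * 0.158 / 1223.8 = 1291 m/s

1291 m/s


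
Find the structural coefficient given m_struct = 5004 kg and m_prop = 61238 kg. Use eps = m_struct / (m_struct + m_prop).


eps = 5004 / (5004 + 61238) = 0.0755

0.0755


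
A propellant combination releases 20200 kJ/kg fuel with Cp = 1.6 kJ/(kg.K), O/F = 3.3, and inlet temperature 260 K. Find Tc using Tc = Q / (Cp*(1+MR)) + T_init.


Tc = 20200 / (1.6 * (1 + 3.3)) + 260 = 3196 K

3196 K


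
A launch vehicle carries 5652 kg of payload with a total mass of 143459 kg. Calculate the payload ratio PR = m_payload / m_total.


PR = 5652 / 143459 = 0.0394

0.0394


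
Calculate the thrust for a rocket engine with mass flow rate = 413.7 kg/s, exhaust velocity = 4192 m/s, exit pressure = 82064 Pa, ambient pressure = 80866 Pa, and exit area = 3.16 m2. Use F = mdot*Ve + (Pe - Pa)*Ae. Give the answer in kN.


F = 413.7 * 4192 + (82064 - 80866) * 3.16 = 1.7380e+06 N = 1738.0 kN

1738.0 kN


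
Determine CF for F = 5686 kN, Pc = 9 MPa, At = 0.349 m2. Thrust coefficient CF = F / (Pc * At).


CF = 5686000 / (9e6 * 0.349) = 1.81

1.81


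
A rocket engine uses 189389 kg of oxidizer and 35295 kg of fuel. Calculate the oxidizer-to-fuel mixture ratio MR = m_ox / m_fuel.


MR = 189389 / 35295 = 5.37

5.37


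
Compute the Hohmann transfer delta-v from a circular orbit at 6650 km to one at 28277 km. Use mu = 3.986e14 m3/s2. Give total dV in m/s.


V1 = sqrt(mu/r1) = 7742.08 m/s
dV1 = V1*(sqrt(2*r2/(r1+r2)) - 1) = 2109.56 m/s
V2 = sqrt(mu/r2) = 3754.5 m/s
dV2 = V2*(1 - sqrt(2*r1/(r1+r2))) = 1437.65 m/s
Total dV = 3547 m/s

3547 m/s


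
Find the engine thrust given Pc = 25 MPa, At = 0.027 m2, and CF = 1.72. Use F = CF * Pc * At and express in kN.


F = 1.72 * 25e6 * 0.027 = 1.1610e+06 N = 1161.0 kN

1161.0 kN


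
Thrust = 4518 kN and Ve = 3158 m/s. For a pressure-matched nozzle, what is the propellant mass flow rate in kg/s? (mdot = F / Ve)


mdot = F / Ve = 4518000 / 3158 = 1430.7 kg/s

1430.7 kg/s


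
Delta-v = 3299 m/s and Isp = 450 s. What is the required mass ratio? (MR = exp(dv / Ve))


Ve = 450 * 9.81 = 4414.5 m/s
MR = exp(3299 / 4414.5) = 2.111

2.111


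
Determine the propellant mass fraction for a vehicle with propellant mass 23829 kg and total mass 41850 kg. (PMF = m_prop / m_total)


PMF = 23829 / 41850 = 0.569

0.569


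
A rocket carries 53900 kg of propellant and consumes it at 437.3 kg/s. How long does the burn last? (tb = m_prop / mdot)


tb = 53900 / 437.3 = 123.3 s

123.3 s


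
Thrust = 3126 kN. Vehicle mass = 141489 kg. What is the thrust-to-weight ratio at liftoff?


TWR = 3126000 / (141489 * 9.81) = 2.25

2.25


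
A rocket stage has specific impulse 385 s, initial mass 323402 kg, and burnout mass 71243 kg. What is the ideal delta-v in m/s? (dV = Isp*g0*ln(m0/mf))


Ve = 385 * 9.81 = 3776.85 m/s
dV = 3776.85 * ln(323402/71243) = 5714 m/s

5714 m/s


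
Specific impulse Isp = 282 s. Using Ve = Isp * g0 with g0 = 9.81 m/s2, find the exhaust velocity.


Ve = Isp * g0 = 282 * 9.81 = 2766.4 m/s

2766.4 m/s


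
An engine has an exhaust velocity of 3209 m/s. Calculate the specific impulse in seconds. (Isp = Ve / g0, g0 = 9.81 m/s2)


Isp = Ve / g0 = 3209 / 9.81 = 327.1 s

327.1 s


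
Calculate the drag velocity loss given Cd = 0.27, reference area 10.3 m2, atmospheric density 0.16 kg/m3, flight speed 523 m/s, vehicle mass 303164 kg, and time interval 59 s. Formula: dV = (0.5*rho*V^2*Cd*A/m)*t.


D = 0.5 * 0.16 * 523^2 * 0.27 * 10.3 = 60854.73 N
a = 60854.73 / 303164 = 0.2007 m/s2
dV = 0.2007 * 59 = 11.8 m/s

11.8 m/s


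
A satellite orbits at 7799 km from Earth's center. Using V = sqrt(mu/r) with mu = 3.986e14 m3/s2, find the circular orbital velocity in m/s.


V = sqrt(3.986e14 / 7799000) = 7149 m/s

7149 m/s


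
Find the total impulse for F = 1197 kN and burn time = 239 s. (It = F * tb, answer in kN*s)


It = 1197 * 239 = 286083 kN*s

286083 kN*s


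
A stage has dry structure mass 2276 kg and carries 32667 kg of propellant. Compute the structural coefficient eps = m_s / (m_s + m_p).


eps = 2276 / (2276 + 32667) = 0.0651

0.0651


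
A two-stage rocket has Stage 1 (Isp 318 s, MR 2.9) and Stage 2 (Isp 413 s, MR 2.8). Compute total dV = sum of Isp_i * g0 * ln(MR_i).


dV1 = 318 * 9.81 * ln(2.9) = 3321.5 m/s
dV2 = 413 * 9.81 * ln(2.8) = 4171.5 m/s
Total dV = 3321.5 + 4171.5 = 7493.0 m/s ~ 7493 m/s

7493 m/s


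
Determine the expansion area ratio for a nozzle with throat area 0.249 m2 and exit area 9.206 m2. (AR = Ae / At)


AR = 9.206 / 0.249 = 37.0

37.0


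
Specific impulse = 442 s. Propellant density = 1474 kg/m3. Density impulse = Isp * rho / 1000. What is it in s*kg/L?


rho*Isp = 442 * 1474 / 1000 = 652 s*kg/L

652 s*kg/L


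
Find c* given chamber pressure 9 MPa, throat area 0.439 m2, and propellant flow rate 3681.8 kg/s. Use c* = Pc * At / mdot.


c* = 9e6 * 0.439 / 3681.8 = 1073 m/s

1073 m/s


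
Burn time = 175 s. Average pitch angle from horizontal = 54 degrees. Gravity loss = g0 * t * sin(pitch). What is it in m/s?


GL = 9.81 * 175 * sin(54 deg) = 1389 m/s

1389 m/s


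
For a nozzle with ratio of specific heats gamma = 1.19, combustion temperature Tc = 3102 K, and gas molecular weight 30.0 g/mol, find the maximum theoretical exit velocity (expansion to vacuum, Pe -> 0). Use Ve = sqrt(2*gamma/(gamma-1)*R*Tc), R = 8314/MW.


R = 8314 / 30.0 = 277.13 J/(kg.K)
Ve = sqrt(2 * 1.19 / (1.19 - 1) * 277.13 * 3102) = 3282 m/s

3282 m/s


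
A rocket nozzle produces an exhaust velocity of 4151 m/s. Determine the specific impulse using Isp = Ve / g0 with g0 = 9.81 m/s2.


Isp = Ve / g0 = 4151 / 9.81 = 423.1 s

423.1 s


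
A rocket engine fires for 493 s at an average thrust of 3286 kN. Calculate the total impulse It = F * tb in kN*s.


It = 3286 * 493 = 1619998 kN*s

1619998 kN*s


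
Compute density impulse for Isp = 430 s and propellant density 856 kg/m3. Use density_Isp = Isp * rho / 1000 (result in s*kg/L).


rho*Isp = 430 * 856 / 1000 = 368 s*kg/L

368 s*kg/L


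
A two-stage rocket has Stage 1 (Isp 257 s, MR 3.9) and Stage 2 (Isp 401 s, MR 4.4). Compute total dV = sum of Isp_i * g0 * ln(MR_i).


dV1 = 257 * 9.81 * ln(3.9) = 3431.3 m/s
dV2 = 401 * 9.81 * ln(4.4) = 5828.4 m/s
Total dV = 3431.3 + 5828.4 = 9259.7 m/s ~ 9260 m/s

9260 m/s


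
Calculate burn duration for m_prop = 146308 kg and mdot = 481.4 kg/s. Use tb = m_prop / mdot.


tb = 146308 / 481.4 = 303.9 s

303.9 s


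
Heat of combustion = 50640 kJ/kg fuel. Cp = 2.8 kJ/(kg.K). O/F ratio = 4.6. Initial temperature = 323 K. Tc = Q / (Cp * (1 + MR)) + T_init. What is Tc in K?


Tc = 50640 / (2.8 * (1 + 4.6)) + 323 = 3553 K

3553 K


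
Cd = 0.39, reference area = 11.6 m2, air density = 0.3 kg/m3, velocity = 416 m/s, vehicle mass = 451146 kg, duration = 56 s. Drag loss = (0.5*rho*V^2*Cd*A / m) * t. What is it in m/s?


D = 0.5 * 0.3 * 416^2 * 0.39 * 11.6 = 117435.8 N
a = 117435.8 / 451146 = 0.2603 m/s2
dV = 0.2603 * 56 = 14.6 m/s

14.6 m/s


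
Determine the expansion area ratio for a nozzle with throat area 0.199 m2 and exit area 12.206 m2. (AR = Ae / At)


AR = 12.206 / 0.199 = 61.3

61.3


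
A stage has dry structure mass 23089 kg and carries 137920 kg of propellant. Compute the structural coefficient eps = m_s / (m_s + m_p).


eps = 23089 / (23089 + 137920) = 0.1434

0.1434


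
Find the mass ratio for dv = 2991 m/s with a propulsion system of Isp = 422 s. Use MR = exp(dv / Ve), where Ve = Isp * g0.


Ve = 422 * 9.81 = 4139.82 m/s
MR = exp(2991 / 4139.82) = 2.06

2.06


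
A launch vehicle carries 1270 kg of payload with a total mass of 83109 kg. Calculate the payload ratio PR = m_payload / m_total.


PR = 1270 / 83109 = 0.0153

0.0153


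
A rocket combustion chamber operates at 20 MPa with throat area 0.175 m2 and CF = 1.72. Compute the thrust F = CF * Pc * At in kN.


F = 1.72 * 20e6 * 0.175 = 6.0200e+06 N = 6020.0 kN

6020.0 kN


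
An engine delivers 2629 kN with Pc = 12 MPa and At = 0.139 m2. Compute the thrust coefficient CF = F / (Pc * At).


CF = 2629000 / (12e6 * 0.139) = 1.58

1.58


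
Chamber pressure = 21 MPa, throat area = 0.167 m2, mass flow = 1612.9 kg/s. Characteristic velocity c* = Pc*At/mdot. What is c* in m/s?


c* = 21e6 * 0.167 / 1612.9 = 2174 m/s

2174 m/s


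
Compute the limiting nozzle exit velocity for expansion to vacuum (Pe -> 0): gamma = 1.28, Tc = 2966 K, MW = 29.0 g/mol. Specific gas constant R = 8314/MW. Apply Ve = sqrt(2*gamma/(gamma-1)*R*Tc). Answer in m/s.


R = 8314 / 29.0 = 286.69 J/(kg.K)
Ve = sqrt(2 * 1.28 / (1.28 - 1) * 286.69 * 2966) = 2788 m/s

2788 m/s


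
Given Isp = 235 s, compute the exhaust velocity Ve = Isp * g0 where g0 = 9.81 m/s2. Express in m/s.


Ve = Isp * g0 = 235 * 9.81 = 2305.3 m/s

2305.3 m/s


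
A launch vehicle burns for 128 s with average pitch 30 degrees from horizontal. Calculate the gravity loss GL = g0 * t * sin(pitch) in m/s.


GL = 9.81 * 128 * sin(30 deg) = 628 m/s

628 m/s


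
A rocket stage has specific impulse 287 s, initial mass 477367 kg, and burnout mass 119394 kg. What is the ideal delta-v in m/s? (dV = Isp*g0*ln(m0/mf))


Ve = 287 * 9.81 = 2815.47 m/s
dV = 2815.47 * ln(477367/119394) = 3902 m/s

3902 m/s


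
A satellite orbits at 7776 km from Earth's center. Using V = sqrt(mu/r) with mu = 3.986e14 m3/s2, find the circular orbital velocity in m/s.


V = sqrt(3.986e14 / 7776000) = 7160 m/s

7160 m/s


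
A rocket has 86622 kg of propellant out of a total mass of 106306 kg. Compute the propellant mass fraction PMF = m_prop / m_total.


PMF = 86622 / 106306 = 0.815

0.815


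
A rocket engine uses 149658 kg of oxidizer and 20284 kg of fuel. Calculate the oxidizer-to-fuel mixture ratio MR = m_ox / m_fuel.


MR = 149658 / 20284 = 7.38

7.38


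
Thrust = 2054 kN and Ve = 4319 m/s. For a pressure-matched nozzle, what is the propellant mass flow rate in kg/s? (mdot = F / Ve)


mdot = F / Ve = 2054000 / 4319 = 475.6 kg/s

475.6 kg/s


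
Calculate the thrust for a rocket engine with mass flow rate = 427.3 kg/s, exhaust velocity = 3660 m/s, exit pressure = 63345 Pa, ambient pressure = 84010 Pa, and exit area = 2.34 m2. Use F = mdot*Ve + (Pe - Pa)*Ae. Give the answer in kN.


F = 427.3 * 3660 + (63345 - 84010) * 2.34 = 1.5156e+06 N = 1515.6 kN

1515.6 kN


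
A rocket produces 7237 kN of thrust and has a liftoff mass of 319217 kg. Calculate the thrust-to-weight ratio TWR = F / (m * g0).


TWR = 7237000 / (319217 * 9.81) = 2.31

2.31


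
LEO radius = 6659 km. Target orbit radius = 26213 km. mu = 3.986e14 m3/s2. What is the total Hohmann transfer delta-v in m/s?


V1 = sqrt(mu/r1) = 7736.85 m/s
dV1 = V1*(sqrt(2*r2/(r1+r2)) - 1) = 2033.82 m/s
V2 = sqrt(mu/r2) = 3899.51 m/s
dV2 = V2*(1 - sqrt(2*r1/(r1+r2))) = 1417.43 m/s
Total dV = 3451 m/s

3451 m/s


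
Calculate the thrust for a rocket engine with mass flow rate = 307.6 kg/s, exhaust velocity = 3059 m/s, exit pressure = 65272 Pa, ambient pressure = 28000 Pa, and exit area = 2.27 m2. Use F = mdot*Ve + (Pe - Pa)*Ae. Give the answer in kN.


F = 307.6 * 3059 + (65272 - 28000) * 2.27 = 1.0256e+06 N = 1025.6 kN

1025.6 kN


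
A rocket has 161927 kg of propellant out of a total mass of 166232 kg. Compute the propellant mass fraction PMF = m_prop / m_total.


PMF = 161927 / 166232 = 0.974

0.974


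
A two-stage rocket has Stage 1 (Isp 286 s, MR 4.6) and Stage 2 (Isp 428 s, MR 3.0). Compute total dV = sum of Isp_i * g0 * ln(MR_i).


dV1 = 286 * 9.81 * ln(4.6) = 4281.6 m/s
dV2 = 428 * 9.81 * ln(3.0) = 4612.7 m/s
Total dV = 4281.6 + 4612.7 = 8894.3 m/s ~ 8894 m/s

8894 m/s


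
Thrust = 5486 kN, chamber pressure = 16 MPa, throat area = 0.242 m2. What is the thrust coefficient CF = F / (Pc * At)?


CF = 5486000 / (16e6 * 0.242) = 1.42

1.42


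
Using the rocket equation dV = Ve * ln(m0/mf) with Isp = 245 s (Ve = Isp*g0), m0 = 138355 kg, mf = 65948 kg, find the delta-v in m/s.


Ve = 245 * 9.81 = 2403.45 m/s
dV = 2403.45 * ln(138355/65948) = 1781 m/s

1781 m/s


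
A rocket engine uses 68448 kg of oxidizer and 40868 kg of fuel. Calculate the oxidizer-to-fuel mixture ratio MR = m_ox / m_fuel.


MR = 68448 / 40868 = 1.67

1.67


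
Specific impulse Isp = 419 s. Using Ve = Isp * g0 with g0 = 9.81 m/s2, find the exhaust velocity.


Ve = Isp * g0 = 419 * 9.81 = 4110.4 m/s

4110.4 m/s


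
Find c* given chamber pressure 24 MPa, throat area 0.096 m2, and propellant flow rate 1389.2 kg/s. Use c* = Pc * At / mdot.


c* = 24e6 * 0.096 / 1389.2 = 1659 m/s

1659 m/s


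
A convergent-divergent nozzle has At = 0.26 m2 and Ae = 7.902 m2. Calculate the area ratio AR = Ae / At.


AR = 7.902 / 0.26 = 30.4

30.4


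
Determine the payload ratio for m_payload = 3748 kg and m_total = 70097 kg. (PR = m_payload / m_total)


PR = 3748 / 70097 = 0.0535

0.0535


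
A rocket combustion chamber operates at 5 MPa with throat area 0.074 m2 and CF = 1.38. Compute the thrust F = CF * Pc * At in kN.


F = 1.38 * 5e6 * 0.074 = 510600.0 N = 510.6 kN

510.6 kN


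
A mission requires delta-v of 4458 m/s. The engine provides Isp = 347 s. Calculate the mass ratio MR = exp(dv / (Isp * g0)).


Ve = 347 * 9.81 = 3404.07 m/s
MR = exp(4458 / 3404.07) = 3.705

3.705


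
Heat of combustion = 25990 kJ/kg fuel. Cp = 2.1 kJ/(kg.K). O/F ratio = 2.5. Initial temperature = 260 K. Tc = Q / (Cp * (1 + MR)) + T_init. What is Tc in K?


Tc = 25990 / (2.1 * (1 + 2.5)) + 260 = 3796 K

3796 K


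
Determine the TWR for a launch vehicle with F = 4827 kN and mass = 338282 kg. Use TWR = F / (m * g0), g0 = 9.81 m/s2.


TWR = 4827000 / (338282 * 9.81) = 1.45

1.45


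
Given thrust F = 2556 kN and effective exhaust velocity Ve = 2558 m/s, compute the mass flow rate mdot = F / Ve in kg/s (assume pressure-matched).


mdot = F / Ve = 2556000 / 2558 = 999.2 kg/s

999.2 kg/s


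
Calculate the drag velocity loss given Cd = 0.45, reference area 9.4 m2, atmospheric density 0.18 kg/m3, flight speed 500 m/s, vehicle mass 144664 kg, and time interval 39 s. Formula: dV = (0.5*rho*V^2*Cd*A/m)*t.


D = 0.5 * 0.18 * 500^2 * 0.45 * 9.4 = 95175.0 N
a = 95175.0 / 144664 = 0.6579 m/s2
dV = 0.6579 * 39 = 25.7 m/s

25.7 m/s


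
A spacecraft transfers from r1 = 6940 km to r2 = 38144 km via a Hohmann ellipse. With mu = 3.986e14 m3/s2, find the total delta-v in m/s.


V1 = sqrt(mu/r1) = 7578.6 m/s
dV1 = V1*(sqrt(2*r2/(r1+r2)) - 1) = 2279.79 m/s
V2 = sqrt(mu/r2) = 3232.63 m/s
dV2 = V2*(1 - sqrt(2*r1/(r1+r2))) = 1438.97 m/s
Total dV = 3719 m/s

3719 m/s


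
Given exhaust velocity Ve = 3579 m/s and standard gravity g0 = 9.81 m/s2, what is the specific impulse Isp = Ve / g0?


Isp = Ve / g0 = 3579 / 9.81 = 364.8 s

364.8 s


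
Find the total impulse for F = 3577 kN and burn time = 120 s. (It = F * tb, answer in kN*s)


It = 3577 * 120 = 429240 kN*s

429240 kN*s


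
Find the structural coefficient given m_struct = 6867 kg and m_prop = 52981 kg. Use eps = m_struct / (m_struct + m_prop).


eps = 6867 / (6867 + 52981) = 0.1147

0.1147


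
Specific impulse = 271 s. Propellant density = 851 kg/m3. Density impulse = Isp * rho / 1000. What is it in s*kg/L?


rho*Isp = 271 * 851 / 1000 = 231 s*kg/L

231 s*kg/L


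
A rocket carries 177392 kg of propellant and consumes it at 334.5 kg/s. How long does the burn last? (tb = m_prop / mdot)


tb = 177392 / 334.5 = 530.3 s

530.3 s


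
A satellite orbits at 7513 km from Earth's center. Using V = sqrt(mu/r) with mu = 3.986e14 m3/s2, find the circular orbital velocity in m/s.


V = sqrt(3.986e14 / 7513000) = 7284 m/s

7284 m/s


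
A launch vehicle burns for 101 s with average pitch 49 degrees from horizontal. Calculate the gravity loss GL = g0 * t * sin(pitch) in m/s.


GL = 9.81 * 101 * sin(49 deg) = 748 m/s

748 m/s


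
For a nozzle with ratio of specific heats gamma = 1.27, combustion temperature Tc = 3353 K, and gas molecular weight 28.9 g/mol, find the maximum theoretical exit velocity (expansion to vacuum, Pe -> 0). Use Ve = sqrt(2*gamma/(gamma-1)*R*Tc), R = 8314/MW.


R = 8314 / 28.9 = 287.68 J/(kg.K)
Ve = sqrt(2 * 1.27 / (1.27 - 1) * 287.68 * 3353) = 3012 m/s

3012 m/s


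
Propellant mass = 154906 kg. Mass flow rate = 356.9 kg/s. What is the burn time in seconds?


tb = 154906 / 356.9 = 434.0 s

434.0 s


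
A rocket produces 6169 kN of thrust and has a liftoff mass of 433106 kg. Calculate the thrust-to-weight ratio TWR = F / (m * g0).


TWR = 6169000 / (433106 * 9.81) = 1.45

1.45


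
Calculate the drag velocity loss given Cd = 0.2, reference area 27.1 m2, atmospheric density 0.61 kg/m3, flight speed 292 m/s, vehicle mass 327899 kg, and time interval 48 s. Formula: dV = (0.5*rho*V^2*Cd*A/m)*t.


D = 0.5 * 0.61 * 292^2 * 0.2 * 27.1 = 140949.92 N
a = 140949.92 / 327899 = 0.4299 m/s2
dV = 0.4299 * 48 = 20.6 m/s

20.6 m/s


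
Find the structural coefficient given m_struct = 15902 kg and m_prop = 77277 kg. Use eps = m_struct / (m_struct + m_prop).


eps = 15902 / (15902 + 77277) = 0.1707

0.1707


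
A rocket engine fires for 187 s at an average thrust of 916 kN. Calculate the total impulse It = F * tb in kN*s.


It = 916 * 187 = 171292 kN*s

171292 kN*s


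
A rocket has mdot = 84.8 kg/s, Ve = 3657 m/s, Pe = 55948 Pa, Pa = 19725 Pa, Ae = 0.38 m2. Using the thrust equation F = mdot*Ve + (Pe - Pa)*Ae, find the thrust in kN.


F = 84.8 * 3657 + (55948 - 19725) * 0.38 = 323878.0 N = 323.9 kN

323.9 kN


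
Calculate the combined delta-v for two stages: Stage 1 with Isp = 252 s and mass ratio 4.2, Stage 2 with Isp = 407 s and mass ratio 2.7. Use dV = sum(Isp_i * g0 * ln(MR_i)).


dV1 = 252 * 9.81 * ln(4.2) = 3547.7 m/s
dV2 = 407 * 9.81 * ln(2.7) = 3965.7 m/s
Total dV = 3547.7 + 3965.7 = 7513.4 m/s ~ 7513 m/s

7513 m/s


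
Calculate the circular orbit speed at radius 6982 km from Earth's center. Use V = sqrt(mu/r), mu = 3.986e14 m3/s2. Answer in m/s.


V = sqrt(3.986e14 / 6982000) = 7556 m/s

7556 m/s


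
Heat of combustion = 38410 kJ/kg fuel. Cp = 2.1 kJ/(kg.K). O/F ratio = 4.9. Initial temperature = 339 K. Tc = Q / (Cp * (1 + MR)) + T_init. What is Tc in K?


Tc = 38410 / (2.1 * (1 + 4.9)) + 339 = 3439 K

3439 K


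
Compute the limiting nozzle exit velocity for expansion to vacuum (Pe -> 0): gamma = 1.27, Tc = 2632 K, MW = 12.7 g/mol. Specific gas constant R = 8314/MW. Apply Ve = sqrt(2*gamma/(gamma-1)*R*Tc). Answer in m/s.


R = 8314 / 12.7 = 654.65 J/(kg.K)
Ve = sqrt(2 * 1.27 / (1.27 - 1) * 654.65 * 2632) = 4026 m/s

4026 m/s


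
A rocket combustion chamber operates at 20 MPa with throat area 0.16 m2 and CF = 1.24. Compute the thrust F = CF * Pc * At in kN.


F = 1.24 * 20e6 * 0.16 = 3.9680e+06 N = 3968.0 kN

3968.0 kN


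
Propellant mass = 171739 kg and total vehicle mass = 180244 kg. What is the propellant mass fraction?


PMF = 171739 / 180244 = 0.953

0.953


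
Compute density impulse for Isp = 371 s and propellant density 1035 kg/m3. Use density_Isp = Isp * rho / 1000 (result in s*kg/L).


rho*Isp = 371 * 1035 / 1000 = 384 s*kg/L

384 s*kg/L


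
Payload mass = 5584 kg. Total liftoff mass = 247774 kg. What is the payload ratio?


PR = 5584 / 247774 = 0.0225

0.0225


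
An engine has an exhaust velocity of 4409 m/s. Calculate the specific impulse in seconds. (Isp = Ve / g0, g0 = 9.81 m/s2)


Isp = Ve / g0 = 4409 / 9.81 = 449.4 s

449.4 s


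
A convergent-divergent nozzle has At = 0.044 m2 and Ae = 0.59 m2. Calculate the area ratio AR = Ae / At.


AR = 0.59 / 0.044 = 13.4

13.4


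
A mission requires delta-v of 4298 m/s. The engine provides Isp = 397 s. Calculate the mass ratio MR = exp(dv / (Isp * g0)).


Ve = 397 * 9.81 = 3894.57 m/s
MR = exp(4298 / 3894.57) = 3.015

3.015


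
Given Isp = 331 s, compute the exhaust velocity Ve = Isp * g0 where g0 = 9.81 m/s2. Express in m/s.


Ve = Isp * g0 = 331 * 9.81 = 3247.1 m/s

3247.1 m/s


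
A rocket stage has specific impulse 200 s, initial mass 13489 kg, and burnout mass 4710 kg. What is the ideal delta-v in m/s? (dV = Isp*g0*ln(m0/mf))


Ve = 200 * 9.81 = 1962.0 m/s
dV = 1962.0 * ln(13489/4710) = 2064 m/s

2064 m/s


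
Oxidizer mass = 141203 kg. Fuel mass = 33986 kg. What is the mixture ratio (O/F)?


MR = 141203 / 33986 = 4.15

4.15


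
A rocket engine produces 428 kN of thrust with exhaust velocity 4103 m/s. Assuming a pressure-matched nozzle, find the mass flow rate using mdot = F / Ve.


mdot = F / Ve = 428000 / 4103 = 104.3 kg/s

104.3 kg/s


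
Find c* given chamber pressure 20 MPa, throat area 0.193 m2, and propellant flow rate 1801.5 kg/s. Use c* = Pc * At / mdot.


c* = 20e6 * 0.193 / 1801.5 = 2143 m/s

2143 m/s


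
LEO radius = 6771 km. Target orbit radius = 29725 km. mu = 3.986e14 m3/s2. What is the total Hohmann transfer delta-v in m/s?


V1 = sqrt(mu/r1) = 7672.59 m/s
dV1 = V1*(sqrt(2*r2/(r1+r2)) - 1) = 2119.95 m/s
V2 = sqrt(mu/r2) = 3661.91 m/s
dV2 = V2*(1 - sqrt(2*r1/(r1+r2))) = 1431.29 m/s
Total dV = 3551 m/s

3551 m/s


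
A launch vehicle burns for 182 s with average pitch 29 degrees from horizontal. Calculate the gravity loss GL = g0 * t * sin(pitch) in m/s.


GL = 9.81 * 182 * sin(29 deg) = 866 m/s

866 m/s


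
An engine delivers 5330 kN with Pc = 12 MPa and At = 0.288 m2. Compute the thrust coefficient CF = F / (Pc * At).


CF = 5330000 / (12e6 * 0.288) = 1.54

1.54


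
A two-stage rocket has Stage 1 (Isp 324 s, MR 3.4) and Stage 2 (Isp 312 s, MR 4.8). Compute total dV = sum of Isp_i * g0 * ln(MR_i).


dV1 = 324 * 9.81 * ln(3.4) = 3889.7 m/s
dV2 = 312 * 9.81 * ln(4.8) = 4801.1 m/s
Total dV = 3889.7 + 4801.1 = 8690.8 m/s ~ 8691 m/s

8691 m/s


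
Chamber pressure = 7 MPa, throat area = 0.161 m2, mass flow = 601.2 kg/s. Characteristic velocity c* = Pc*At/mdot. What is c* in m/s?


c* = 7e6 * 0.161 / 601.2 = 1875 m/s

1875 m/s


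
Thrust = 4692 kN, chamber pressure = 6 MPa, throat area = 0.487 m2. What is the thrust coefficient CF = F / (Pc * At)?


CF = 4692000 / (6e6 * 0.487) = 1.61

1.61


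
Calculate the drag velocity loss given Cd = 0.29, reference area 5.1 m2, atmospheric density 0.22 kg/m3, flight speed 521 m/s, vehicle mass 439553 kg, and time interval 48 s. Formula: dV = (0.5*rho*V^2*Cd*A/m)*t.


D = 0.5 * 0.22 * 521^2 * 0.29 * 5.1 = 44160.74 N
a = 44160.74 / 439553 = 0.1005 m/s2
dV = 0.1005 * 48 = 4.8 m/s

4.8 m/s


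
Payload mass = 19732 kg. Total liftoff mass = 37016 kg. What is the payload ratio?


PR = 19732 / 37016 = 0.5331

0.5331


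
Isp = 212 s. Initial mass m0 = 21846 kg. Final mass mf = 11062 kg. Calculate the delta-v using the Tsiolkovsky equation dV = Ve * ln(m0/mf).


Ve = 212 * 9.81 = 2079.72 m/s
dV = 2079.72 * ln(21846/11062) = 1415 m/s

1415 m/s


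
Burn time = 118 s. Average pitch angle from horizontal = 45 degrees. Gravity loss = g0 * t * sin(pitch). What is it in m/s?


GL = 9.81 * 118 * sin(45 deg) = 819 m/s

819 m/s


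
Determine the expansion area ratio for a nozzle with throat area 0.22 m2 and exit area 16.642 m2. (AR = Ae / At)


AR = 16.642 / 0.22 = 75.6

75.6


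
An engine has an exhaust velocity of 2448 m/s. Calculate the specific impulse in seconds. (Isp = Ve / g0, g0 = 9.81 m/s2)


Isp = Ve / g0 = 2448 / 9.81 = 249.5 s

249.5 s


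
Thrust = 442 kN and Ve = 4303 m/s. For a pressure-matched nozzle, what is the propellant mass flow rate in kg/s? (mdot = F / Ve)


mdot = F / Ve = 442000 / 4303 = 102.7 kg/s

102.7 kg/s


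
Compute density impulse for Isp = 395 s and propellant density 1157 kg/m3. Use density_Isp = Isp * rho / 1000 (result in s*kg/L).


rho*Isp = 395 * 1157 / 1000 = 457 s*kg/L

457 s*kg/L


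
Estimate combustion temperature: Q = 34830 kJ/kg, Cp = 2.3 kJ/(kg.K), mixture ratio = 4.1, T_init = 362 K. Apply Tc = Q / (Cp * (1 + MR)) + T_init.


Tc = 34830 / (2.3 * (1 + 4.1)) + 362 = 3331 K

3331 K


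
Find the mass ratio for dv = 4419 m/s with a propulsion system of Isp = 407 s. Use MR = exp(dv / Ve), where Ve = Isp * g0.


Ve = 407 * 9.81 = 3992.67 m/s
MR = exp(4419 / 3992.67) = 3.025

3.025


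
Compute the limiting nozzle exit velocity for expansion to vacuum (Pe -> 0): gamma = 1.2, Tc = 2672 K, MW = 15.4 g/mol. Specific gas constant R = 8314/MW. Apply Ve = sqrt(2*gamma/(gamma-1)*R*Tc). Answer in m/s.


R = 8314 / 15.4 = 539.87 J/(kg.K)
Ve = sqrt(2 * 1.2 / (1.2 - 1) * 539.87 * 2672) = 4161 m/s

4161 m/s


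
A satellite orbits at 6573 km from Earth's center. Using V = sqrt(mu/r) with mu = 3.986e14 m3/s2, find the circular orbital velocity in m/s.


V = sqrt(3.986e14 / 6573000) = 7787 m/s

7787 m/s


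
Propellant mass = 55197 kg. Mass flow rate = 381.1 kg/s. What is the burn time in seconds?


tb = 55197 / 381.1 = 144.8 s

144.8 s


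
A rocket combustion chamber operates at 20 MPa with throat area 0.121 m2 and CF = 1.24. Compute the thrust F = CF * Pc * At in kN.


F = 1.24 * 20e6 * 0.121 = 3.0008e+06 N = 3000.8 kN

3000.8 kN


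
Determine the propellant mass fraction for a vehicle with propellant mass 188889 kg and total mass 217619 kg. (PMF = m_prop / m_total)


PMF = 188889 / 217619 = 0.868

0.868


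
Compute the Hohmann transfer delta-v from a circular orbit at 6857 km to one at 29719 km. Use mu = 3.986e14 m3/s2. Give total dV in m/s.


V1 = sqrt(mu/r1) = 7624.33 m/s
dV1 = V1*(sqrt(2*r2/(r1+r2)) - 1) = 2094.98 m/s
V2 = sqrt(mu/r2) = 3662.28 m/s
dV2 = V2*(1 - sqrt(2*r1/(r1+r2))) = 1419.76 m/s
Total dV = 3515 m/s

3515 m/s


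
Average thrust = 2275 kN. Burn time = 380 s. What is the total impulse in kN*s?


It = 2275 * 380 = 864500 kN*s

864500 kN*s


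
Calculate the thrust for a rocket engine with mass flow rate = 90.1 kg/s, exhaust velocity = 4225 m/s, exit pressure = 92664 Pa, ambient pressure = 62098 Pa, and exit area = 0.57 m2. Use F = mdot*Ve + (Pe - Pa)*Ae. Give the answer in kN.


F = 90.1 * 4225 + (92664 - 62098) * 0.57 = 398095.0 N = 398.1 kN

398.1 kN


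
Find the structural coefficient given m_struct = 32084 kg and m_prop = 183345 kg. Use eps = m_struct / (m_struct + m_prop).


eps = 32084 / (32084 + 183345) = 0.1489

0.1489


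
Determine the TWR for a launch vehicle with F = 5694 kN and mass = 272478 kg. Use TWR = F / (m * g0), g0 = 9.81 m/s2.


TWR = 5694000 / (272478 * 9.81) = 2.13

2.13


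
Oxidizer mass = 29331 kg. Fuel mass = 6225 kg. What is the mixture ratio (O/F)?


MR = 29331 / 6225 = 4.71

4.71


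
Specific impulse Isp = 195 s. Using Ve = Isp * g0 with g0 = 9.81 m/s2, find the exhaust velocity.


Ve = Isp * g0 = 195 * 9.81 = 1913.0 m/s

1913.0 m/s


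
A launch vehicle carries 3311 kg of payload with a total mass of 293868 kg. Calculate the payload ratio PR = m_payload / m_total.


PR = 3311 / 293868 = 0.0113

0.0113


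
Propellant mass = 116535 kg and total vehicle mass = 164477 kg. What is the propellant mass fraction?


PMF = 116535 / 164477 = 0.709

0.709


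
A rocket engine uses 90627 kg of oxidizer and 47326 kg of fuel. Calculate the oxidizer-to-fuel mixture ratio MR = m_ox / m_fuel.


MR = 90627 / 47326 = 1.91

1.91


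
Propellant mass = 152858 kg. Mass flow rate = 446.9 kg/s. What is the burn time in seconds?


tb = 152858 / 446.9 = 342.0 s

342.0 s


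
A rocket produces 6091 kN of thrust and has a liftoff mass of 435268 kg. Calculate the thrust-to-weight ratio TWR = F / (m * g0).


TWR = 6091000 / (435268 * 9.81) = 1.43

1.43


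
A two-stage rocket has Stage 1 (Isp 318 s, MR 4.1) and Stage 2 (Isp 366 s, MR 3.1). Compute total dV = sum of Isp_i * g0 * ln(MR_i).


dV1 = 318 * 9.81 * ln(4.1) = 4401.7 m/s
dV2 = 366 * 9.81 * ln(3.1) = 4062.3 m/s
Total dV = 4401.7 + 4062.3 = 8464.0 m/s ~ 8464 m/s

8464 m/s


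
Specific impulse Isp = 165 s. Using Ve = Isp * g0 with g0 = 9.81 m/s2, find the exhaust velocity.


Ve = Isp * g0 = 165 * 9.81 = 1618.7 m/s

1618.7 m/s


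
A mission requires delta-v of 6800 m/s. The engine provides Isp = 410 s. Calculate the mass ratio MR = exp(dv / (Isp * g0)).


Ve = 410 * 9.81 = 4022.1 m/s
MR = exp(6800 / 4022.1) = 5.423

5.423


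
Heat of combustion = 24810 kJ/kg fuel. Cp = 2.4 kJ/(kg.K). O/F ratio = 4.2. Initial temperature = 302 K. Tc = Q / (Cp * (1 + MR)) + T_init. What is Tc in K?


Tc = 24810 / (2.4 * (1 + 4.2)) + 302 = 2290 K

2290 K


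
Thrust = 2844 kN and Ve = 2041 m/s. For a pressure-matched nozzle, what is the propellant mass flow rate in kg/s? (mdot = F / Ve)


mdot = F / Ve = 2844000 / 2041 = 1393.4 kg/s

1393.4 kg/s


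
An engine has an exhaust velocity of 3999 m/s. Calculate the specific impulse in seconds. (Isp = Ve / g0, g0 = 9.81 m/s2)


Isp = Ve / g0 = 3999 / 9.81 = 407.6 s

407.6 s


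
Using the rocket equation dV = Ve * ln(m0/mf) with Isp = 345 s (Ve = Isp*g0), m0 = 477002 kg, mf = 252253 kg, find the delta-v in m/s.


Ve = 345 * 9.81 = 3384.45 m/s
dV = 3384.45 * ln(477002/252253) = 2156 m/s

2156 m/s


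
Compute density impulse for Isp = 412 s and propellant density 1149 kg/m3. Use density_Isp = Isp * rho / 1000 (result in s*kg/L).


rho*Isp = 412 * 1149 / 1000 = 473 s*kg/L

473 s*kg/L


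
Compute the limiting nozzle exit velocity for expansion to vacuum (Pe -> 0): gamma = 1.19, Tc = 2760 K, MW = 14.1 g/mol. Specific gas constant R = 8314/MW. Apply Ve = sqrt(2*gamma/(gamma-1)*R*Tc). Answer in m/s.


R = 8314 / 14.1 = 589.65 J/(kg.K)
Ve = sqrt(2 * 1.19 / (1.19 - 1) * 589.65 * 2760) = 4515 m/s

4515 m/s


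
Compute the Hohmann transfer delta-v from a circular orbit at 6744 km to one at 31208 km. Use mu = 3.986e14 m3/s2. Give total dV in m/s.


V1 = sqrt(mu/r1) = 7687.94 m/s
dV1 = V1*(sqrt(2*r2/(r1+r2)) - 1) = 2171.24 m/s
V2 = sqrt(mu/r2) = 3573.84 m/s
dV2 = V2*(1 - sqrt(2*r1/(r1+r2))) = 1443.29 m/s
Total dV = 3615 m/s

3615 m/s


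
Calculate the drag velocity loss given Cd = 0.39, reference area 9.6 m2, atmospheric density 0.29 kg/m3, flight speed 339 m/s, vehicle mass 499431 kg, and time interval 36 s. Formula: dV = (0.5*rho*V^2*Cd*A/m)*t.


D = 0.5 * 0.29 * 339^2 * 0.39 * 9.6 = 62388.31 N
a = 62388.31 / 499431 = 0.1249 m/s2
dV = 0.1249 * 36 = 4.5 m/s

4.5 m/s


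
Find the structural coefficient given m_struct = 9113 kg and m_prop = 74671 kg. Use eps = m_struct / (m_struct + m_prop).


eps = 9113 / (9113 + 74671) = 0.1088

0.1088
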